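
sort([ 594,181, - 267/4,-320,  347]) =[ - 320, - 267/4, 181, 347, 594 ]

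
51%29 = 22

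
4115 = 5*823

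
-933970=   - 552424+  - 381546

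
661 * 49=32389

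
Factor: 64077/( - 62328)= - 403/392=   - 2^( - 3 )*7^ ( -2)*13^1*31^1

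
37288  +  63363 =100651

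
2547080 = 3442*740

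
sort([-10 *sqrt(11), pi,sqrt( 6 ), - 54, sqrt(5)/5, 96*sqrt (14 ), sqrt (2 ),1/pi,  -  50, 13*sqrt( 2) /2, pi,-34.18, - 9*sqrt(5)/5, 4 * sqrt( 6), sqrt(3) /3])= [ - 54, - 50 , - 34.18, - 10 * sqrt( 11 ), - 9 * sqrt(5 )/5, 1/pi,sqrt(5)/5,sqrt( 3) /3 , sqrt(2 ), sqrt(6),pi, pi,13*sqrt( 2)/2,  4*sqrt( 6 ) , 96 * sqrt( 14 )] 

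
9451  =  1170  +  8281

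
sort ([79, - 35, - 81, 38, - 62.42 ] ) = [ -81, - 62.42,- 35, 38,79]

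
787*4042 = 3181054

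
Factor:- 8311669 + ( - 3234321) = -11545990 = - 2^1*5^1* 181^1*6379^1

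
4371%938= 619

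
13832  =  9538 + 4294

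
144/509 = 144/509 = 0.28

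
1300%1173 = 127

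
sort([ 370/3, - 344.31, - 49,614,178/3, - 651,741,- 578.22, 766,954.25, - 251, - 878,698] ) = [ - 878, - 651, - 578.22,-344.31,-251, - 49,178/3, 370/3, 614, 698, 741,766,954.25 ] 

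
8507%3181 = 2145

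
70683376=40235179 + 30448197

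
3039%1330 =379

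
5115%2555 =5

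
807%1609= 807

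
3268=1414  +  1854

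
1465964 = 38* 38578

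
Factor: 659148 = 2^2*3^1*7^2*19^1*59^1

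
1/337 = 1/337 = 0.00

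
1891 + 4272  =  6163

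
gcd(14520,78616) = 8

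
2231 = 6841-4610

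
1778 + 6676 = 8454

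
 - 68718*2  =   - 137436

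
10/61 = 10/61 = 0.16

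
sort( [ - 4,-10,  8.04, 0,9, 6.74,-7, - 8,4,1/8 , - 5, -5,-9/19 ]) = [ - 10,  -  8, -7,-5, - 5, -4,-9/19,  0, 1/8,4,  6.74,8.04, 9 ] 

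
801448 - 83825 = 717623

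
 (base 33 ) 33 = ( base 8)146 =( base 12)86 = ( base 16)66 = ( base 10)102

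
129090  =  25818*5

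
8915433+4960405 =13875838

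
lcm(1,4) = 4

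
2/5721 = 2/5721 = 0.00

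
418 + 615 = 1033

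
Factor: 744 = 2^3*3^1 * 31^1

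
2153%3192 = 2153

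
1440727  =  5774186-4333459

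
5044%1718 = 1608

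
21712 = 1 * 21712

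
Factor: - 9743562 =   -  2^1*3^2*541309^1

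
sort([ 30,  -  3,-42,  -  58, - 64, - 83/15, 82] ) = [ - 64, - 58, - 42  , - 83/15,-3  ,  30,82]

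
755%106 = 13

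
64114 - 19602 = 44512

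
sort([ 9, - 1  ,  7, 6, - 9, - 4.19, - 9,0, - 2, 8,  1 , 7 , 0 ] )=[-9, - 9,-4.19, - 2, - 1,0, 0,1, 6,7,7, 8,  9] 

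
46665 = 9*5185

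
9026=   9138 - 112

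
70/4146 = 35/2073  =  0.02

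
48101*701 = 33718801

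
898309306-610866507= 287442799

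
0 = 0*801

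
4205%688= 77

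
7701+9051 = 16752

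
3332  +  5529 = 8861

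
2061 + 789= 2850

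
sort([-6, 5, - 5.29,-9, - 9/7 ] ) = [- 9, - 6, - 5.29,-9/7,5]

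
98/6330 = 49/3165 = 0.02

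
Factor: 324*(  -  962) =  - 311688 =- 2^3 * 3^4 * 13^1*37^1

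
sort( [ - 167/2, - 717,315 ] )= [ -717, - 167/2, 315]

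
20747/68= 305 + 7/68 =305.10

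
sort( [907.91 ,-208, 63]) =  [ - 208,  63  ,  907.91]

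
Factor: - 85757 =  - 7^1*12251^1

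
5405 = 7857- 2452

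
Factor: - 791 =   -  7^1*113^1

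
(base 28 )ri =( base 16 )306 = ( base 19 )22E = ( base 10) 774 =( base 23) 1AF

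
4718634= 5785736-1067102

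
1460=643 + 817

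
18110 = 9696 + 8414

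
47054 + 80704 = 127758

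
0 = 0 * 622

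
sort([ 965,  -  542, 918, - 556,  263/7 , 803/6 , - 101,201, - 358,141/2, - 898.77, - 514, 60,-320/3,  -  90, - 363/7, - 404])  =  [  -  898.77, - 556, - 542 , - 514, - 404, - 358, - 320/3 , - 101, - 90, - 363/7 , 263/7,60  ,  141/2, 803/6,  201,  918 , 965] 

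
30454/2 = 15227 = 15227.00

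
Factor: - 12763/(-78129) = 3^( - 2)*8681^( - 1)*12763^1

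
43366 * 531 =23027346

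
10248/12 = 854  =  854.00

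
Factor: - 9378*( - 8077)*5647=2^1*3^2*41^1*197^1*521^1*5647^1 = 427738260582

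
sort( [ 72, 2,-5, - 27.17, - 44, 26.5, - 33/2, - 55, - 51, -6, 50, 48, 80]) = [ - 55, - 51,  -  44, -27.17, - 33/2,  -  6,-5,  2,  26.5, 48 , 50, 72,  80]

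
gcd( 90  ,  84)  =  6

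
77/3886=77/3886 = 0.02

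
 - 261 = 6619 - 6880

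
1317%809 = 508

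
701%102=89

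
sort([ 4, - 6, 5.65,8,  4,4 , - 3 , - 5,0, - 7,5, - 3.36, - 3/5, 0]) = [ - 7, - 6,  -  5, - 3.36, - 3, -3/5,0,0 , 4, 4, 4 , 5,5.65,8]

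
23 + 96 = 119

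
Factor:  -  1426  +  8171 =6745 = 5^1*19^1*71^1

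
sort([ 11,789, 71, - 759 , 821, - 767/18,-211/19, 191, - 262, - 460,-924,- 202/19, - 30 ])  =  [ - 924, -759, - 460,  -  262,-767/18, - 30, - 211/19,-202/19,11,71,191, 789 , 821 ]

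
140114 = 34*4121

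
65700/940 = 69+42/47=69.89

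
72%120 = 72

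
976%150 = 76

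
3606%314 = 152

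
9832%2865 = 1237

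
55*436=23980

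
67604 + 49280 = 116884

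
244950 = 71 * 3450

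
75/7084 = 75/7084 = 0.01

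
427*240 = 102480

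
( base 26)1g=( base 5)132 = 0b101010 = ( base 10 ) 42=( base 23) 1J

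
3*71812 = 215436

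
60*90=5400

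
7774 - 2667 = 5107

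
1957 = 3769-1812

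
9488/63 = 150 + 38/63 = 150.60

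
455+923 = 1378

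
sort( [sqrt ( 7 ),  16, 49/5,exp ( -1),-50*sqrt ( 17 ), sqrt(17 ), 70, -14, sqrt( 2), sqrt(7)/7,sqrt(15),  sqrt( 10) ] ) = [ - 50*sqrt( 17),  -  14, exp (- 1), sqrt( 7)/7 , sqrt ( 2 ) , sqrt ( 7 ),  sqrt(10 ),  sqrt( 15), sqrt(17), 49/5 , 16,70]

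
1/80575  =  1/80575 =0.00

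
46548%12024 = 10476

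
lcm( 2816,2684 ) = 171776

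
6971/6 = 1161 + 5/6 = 1161.83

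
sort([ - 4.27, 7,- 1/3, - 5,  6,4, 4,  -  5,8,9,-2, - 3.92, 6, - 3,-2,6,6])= [ - 5 , - 5,  -  4.27, - 3.92 , -3, - 2, - 2, - 1/3, 4 , 4,6,6 , 6,6,7,8  ,  9 ]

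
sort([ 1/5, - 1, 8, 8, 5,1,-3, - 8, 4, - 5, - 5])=[ - 8, - 5, - 5, - 3, - 1,1/5, 1, 4, 5, 8 , 8 ] 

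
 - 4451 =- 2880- 1571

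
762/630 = 1+22/105 = 1.21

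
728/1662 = 364/831 = 0.44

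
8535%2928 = 2679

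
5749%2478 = 793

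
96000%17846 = 6770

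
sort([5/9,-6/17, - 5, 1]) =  [ - 5, - 6/17,5/9, 1 ] 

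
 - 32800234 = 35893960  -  68694194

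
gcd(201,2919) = 3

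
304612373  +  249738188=554350561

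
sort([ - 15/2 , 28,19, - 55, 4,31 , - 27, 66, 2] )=[ - 55,  -  27 , - 15/2,2, 4 , 19, 28, 31 , 66]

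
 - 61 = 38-99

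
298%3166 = 298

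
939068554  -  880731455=58337099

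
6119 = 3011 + 3108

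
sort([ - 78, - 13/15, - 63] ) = [ -78, - 63,  -  13/15]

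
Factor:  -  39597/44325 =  - 67/75 = - 3^( - 1 )* 5^(-2)*67^1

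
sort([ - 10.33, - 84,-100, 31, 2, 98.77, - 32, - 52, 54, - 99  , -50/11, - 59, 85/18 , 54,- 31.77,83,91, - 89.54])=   [ - 100, - 99,  -  89.54, - 84,-59, - 52,-32, - 31.77, - 10.33, - 50/11, 2,85/18, 31 , 54,54,83,  91,98.77] 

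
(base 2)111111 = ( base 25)2d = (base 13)4b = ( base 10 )63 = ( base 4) 333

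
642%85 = 47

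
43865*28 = 1228220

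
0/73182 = 0 = 0.00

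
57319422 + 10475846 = 67795268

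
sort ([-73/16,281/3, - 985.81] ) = [  -  985.81, - 73/16,281/3]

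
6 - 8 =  - 2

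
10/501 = 10/501= 0.02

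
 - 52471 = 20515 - 72986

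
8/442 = 4/221 =0.02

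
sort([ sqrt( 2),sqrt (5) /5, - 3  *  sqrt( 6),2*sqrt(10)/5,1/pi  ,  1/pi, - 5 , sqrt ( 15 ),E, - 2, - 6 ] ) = [ - 3 * sqrt(6), - 6 , - 5, - 2,1/pi,1/pi,sqrt( 5) /5,2*sqrt( 10 )/5, sqrt(2),  E, sqrt( 15) ] 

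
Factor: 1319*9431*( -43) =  - 534898027 = -43^1* 1319^1 * 9431^1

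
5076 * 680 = 3451680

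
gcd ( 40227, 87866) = 1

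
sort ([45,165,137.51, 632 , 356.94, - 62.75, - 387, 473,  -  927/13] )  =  [- 387, - 927/13, - 62.75,  45, 137.51,165,  356.94,473, 632 ] 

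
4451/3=1483+2/3 = 1483.67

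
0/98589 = 0 =0.00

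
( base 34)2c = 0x50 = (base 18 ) 48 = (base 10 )80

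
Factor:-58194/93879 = -2^1 * 3^ (-2)*19^(- 1)*53^1 = -106/171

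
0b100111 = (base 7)54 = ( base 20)1J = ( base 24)1F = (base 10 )39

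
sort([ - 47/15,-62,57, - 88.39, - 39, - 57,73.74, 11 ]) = [ - 88.39, - 62, - 57, - 39, - 47/15,11,57,73.74 ] 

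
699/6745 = 699/6745 = 0.10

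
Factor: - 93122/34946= - 173^(  -  1)  *  461^1 = - 461/173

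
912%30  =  12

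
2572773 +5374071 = 7946844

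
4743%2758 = 1985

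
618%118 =28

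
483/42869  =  483/42869=0.01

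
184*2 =368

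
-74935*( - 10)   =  749350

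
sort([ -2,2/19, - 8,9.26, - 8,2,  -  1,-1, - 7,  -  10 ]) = [ - 10,  -  8, - 8,-7,  -  2, - 1,- 1, 2/19,2, 9.26]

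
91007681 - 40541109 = 50466572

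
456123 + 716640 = 1172763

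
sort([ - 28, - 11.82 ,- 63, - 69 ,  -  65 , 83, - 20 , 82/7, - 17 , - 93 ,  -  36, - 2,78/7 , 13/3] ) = [ - 93, - 69 , - 65 ,- 63 , - 36, - 28, - 20, - 17, -11.82, - 2, 13/3 , 78/7 , 82/7, 83 ]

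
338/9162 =169/4581  =  0.04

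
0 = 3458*0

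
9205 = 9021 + 184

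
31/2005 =31/2005 = 0.02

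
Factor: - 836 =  - 2^2*11^1*19^1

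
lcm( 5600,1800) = 50400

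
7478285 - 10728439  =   - 3250154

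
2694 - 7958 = -5264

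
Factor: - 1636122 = - 2^1*3^1 * 29^1*9403^1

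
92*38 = 3496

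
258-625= - 367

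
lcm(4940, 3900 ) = 74100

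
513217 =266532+246685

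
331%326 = 5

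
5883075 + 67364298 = 73247373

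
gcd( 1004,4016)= 1004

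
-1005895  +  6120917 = 5115022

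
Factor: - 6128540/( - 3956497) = 2^2 * 5^1*11^1*89^1*241^( - 1 )*313^1*16417^(  -  1) 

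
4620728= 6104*757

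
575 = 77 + 498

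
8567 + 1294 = 9861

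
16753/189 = 16753/189 = 88.64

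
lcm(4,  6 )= 12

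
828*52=43056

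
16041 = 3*5347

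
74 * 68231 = 5049094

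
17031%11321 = 5710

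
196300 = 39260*5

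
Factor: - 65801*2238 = - 147262638 = - 2^1*  3^1*29^1*373^1*2269^1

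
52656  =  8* 6582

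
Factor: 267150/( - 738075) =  - 2^1*137^1 * 757^ ( - 1) = - 274/757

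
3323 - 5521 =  -2198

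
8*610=4880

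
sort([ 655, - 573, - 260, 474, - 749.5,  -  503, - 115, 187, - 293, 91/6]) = [ - 749.5, - 573, - 503,-293, - 260,  -  115,  91/6,  187,474, 655 ]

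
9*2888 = 25992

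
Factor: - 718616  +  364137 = -354479 = -354479^1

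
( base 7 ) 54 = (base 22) 1H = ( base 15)29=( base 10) 39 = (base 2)100111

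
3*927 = 2781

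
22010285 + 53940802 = 75951087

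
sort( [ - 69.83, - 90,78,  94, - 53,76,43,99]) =[ - 90,- 69.83, - 53,  43, 76, 78 , 94, 99 ] 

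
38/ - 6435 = -38/6435 = - 0.01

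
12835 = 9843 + 2992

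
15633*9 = 140697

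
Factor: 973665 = 3^2*5^1*7^1*11^1*281^1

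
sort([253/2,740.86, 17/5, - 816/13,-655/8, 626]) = [-655/8, -816/13,17/5,  253/2,626,740.86 ]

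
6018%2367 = 1284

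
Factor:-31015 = - 5^1*6203^1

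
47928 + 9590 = 57518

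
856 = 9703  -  8847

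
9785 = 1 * 9785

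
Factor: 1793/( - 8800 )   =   - 2^ ( - 5)*5^( - 2 )*163^1  =  -  163/800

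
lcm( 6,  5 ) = 30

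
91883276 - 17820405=74062871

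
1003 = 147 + 856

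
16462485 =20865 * 789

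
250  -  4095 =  - 3845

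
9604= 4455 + 5149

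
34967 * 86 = 3007162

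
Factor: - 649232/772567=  - 2^4*40577^1*772567^( - 1)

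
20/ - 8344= -5/2086  =  -  0.00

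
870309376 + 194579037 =1064888413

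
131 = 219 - 88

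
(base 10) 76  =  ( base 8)114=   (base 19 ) 40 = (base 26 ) 2O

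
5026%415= 46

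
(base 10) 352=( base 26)de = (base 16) 160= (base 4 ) 11200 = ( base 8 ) 540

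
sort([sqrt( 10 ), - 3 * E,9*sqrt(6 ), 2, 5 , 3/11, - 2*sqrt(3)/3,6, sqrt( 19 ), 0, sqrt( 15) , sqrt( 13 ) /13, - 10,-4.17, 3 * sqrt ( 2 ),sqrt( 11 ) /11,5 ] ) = [  -  10, - 3*E, - 4.17  , - 2*sqrt(3 )/3, 0,3/11, sqrt (13) /13, sqrt ( 11 )/11, 2, sqrt( 10), sqrt( 15 ) , 3 * sqrt( 2 ),  sqrt( 19 ) , 5,5 , 6, 9*sqrt (6)]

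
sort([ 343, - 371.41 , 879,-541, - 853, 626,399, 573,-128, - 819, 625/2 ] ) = [ - 853, - 819, - 541, - 371.41, - 128,625/2,343,399,573,626, 879] 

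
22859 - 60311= - 37452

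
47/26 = 1+21/26 = 1.81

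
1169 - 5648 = - 4479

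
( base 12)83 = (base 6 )243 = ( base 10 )99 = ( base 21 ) 4F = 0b1100011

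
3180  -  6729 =-3549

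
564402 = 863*654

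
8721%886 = 747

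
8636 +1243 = 9879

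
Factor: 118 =2^1*59^1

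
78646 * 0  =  0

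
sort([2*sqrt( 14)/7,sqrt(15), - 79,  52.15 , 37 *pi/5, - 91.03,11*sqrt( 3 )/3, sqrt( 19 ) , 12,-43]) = [ - 91.03, - 79, - 43, 2*sqrt( 14)/7 , sqrt(15 ),  sqrt( 19 ), 11*sqrt( 3)/3,12, 37*pi/5,52.15 ]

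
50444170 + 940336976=990781146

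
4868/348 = 1217/87 = 13.99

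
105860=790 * 134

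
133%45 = 43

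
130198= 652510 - 522312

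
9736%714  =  454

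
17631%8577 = 477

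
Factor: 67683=3^1*7^1 * 11^1 *293^1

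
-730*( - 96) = 70080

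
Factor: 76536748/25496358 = 2^1 * 3^( - 1 ) * 109^1*269^ ( - 1 )* 15797^(-1 )*175543^1 = 38268374/12748179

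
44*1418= 62392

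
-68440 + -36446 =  - 104886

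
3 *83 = 249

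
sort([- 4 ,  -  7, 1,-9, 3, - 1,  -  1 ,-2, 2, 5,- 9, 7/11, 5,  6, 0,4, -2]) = [-9, - 9, - 7, - 4, - 2,- 2, - 1,-1,0 , 7/11, 1  ,  2, 3,4,5,5, 6]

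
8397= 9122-725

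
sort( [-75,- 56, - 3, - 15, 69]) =[ - 75, - 56, - 15, - 3,  69]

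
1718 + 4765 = 6483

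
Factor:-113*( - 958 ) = 108254 = 2^1*113^1*479^1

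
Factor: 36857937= 3^1* 23^1*534173^1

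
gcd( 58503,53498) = 1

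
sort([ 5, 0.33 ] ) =[ 0.33,  5]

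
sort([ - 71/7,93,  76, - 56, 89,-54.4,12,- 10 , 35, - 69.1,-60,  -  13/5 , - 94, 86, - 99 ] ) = [ - 99,-94, -69.1, - 60, - 56, - 54.4, - 71/7, - 10, - 13/5, 12,35,76,86, 89,93]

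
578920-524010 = 54910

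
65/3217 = 65/3217 = 0.02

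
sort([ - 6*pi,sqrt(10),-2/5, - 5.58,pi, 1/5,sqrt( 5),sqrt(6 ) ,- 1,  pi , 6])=[ - 6*pi, - 5.58, - 1, - 2/5,  1/5, sqrt(5 ),sqrt(6 ),  pi, pi, sqrt(10 ) , 6] 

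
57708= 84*687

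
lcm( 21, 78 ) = 546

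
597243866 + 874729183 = 1471973049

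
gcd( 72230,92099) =1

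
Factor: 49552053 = 3^1*47^1*457^1*769^1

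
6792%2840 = 1112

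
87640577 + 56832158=144472735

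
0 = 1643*0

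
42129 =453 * 93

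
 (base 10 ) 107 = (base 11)98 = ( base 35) 32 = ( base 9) 128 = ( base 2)1101011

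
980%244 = 4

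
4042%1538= 966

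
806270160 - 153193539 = 653076621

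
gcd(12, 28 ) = 4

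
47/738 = 47/738   =  0.06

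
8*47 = 376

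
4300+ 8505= 12805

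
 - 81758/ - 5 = 16351 + 3/5= 16351.60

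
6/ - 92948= - 3/46474=- 0.00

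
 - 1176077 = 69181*(-17 ) 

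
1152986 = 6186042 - 5033056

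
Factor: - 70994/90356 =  - 2^( - 1 )*7^( - 1 )*11^1 = - 11/14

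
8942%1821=1658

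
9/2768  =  9/2768 = 0.00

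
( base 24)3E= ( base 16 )56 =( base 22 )3k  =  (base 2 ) 1010110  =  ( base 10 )86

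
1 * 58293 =58293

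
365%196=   169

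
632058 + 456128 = 1088186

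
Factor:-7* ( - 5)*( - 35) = - 5^2*7^2 = - 1225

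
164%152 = 12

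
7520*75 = 564000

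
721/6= 120 + 1/6 = 120.17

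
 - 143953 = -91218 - 52735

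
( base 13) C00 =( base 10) 2028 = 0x7EC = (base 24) 3cc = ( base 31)23d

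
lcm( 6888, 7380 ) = 103320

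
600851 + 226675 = 827526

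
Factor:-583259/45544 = - 2^( - 3)*109^1*5351^1*5693^ ( - 1 ) 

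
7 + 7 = 14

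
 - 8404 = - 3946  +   - 4458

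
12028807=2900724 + 9128083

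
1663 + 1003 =2666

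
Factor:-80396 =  - 2^2 * 101^1*199^1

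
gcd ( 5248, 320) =64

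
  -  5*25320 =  - 126600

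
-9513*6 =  - 57078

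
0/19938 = 0 = 0.00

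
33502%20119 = 13383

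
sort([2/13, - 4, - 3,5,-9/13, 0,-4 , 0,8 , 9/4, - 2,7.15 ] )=[ - 4, -4, - 3, - 2, - 9/13,0,0,2/13 , 9/4, 5, 7.15, 8] 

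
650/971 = 650/971 = 0.67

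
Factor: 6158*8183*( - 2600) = - 2^4*5^2*7^2*13^1*167^1*3079^1 =- 131016376400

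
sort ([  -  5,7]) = [ - 5, 7]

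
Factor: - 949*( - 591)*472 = 2^3*3^1*13^1*59^1* 73^1 * 197^1 = 264725448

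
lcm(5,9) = 45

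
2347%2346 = 1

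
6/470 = 3/235 = 0.01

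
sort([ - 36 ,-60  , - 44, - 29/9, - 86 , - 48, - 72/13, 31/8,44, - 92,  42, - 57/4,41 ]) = [ - 92, - 86, - 60  , - 48, - 44, -36, - 57/4 , - 72/13, - 29/9, 31/8 , 41, 42,44] 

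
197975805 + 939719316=1137695121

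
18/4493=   18/4493 = 0.00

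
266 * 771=205086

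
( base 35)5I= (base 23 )89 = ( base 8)301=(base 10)193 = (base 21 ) 94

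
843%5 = 3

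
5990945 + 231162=6222107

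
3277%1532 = 213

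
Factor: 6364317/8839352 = 2^( - 3 ) * 3^1 *47^1*45137^1*1104919^( - 1) 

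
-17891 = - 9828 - 8063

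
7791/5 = 7791/5 =1558.20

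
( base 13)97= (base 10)124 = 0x7c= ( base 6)324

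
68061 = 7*9723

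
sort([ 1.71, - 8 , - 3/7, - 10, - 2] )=[ - 10, - 8, - 2, - 3/7, 1.71]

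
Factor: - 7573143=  - 3^1*17^1*163^1*911^1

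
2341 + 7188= 9529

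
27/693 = 3/77 = 0.04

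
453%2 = 1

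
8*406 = 3248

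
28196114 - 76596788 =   -  48400674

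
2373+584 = 2957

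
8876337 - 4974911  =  3901426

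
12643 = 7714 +4929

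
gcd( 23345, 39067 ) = 7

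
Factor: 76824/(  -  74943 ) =  -  776/757 = -2^3*97^1 *757^( - 1)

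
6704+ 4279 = 10983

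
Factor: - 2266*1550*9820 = -34490786000 = -2^4*5^3*11^1*31^1*103^1*491^1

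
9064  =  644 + 8420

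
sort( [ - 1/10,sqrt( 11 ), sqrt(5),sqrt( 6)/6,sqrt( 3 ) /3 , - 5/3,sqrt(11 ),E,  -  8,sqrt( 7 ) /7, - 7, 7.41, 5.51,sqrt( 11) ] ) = [ - 8 , - 7, - 5/3, - 1/10  ,  sqrt(7 ) /7, sqrt( 6)/6 , sqrt( 3 ) /3,sqrt( 5),E , sqrt ( 11 ),  sqrt( 11) , sqrt(11 ), 5.51, 7.41] 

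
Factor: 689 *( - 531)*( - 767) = 3^2 * 13^2*53^1*59^2 = 280613853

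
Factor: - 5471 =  - 5471^1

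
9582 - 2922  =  6660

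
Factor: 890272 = 2^5 * 43^1*647^1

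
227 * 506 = 114862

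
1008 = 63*16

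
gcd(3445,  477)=53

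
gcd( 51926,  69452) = 2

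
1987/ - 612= - 4 + 461/612= - 3.25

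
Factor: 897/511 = 3^1*7^( - 1)*13^1*23^1*73^( - 1)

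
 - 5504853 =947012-6451865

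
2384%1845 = 539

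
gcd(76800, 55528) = 8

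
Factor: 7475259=3^1* 11^2 * 20593^1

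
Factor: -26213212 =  - 2^2*6553303^1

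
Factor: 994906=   2^1 * 11^1 * 41^1 *1103^1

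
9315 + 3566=12881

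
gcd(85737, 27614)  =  1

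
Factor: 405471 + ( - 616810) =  - 211339^1=-211339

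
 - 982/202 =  - 491/101 = -4.86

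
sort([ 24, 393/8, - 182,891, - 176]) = [ - 182, - 176, 24, 393/8,891 ] 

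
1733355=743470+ 989885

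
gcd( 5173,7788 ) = 1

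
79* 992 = 78368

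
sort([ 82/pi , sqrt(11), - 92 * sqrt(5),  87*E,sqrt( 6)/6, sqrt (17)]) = [-92*sqrt( 5),  sqrt(6)/6,sqrt( 11 ),sqrt( 17),82/pi , 87 * E] 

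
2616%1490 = 1126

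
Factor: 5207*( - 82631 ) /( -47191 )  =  10494137/1151=19^1*127^1*1151^( - 1)*4349^1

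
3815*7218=27536670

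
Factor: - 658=-2^1 * 7^1*47^1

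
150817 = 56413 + 94404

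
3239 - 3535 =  - 296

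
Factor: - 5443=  - 5443^1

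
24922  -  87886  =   - 62964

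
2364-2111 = 253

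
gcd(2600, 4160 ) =520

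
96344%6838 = 612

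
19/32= 19/32 = 0.59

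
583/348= 583/348  =  1.68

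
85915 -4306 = 81609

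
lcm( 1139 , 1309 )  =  87703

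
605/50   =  12 + 1/10= 12.10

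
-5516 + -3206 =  - 8722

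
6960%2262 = 174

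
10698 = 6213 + 4485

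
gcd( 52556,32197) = 1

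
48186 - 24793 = 23393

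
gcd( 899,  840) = 1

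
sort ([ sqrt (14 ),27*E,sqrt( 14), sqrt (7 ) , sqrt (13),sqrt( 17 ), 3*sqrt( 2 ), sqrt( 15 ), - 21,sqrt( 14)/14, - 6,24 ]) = [-21,-6,sqrt(14 )/14,sqrt ( 7 ), sqrt (13),sqrt( 14 ),sqrt( 14),sqrt ( 15),sqrt(17 ), 3 * sqrt(2),24,27*E] 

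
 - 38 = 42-80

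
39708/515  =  77 + 53/515  =  77.10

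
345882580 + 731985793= 1077868373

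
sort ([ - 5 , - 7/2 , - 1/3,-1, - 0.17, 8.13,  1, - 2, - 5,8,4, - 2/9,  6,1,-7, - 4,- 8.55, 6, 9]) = [ - 8.55, - 7, - 5, - 5, - 4,-7/2, - 2, - 1, - 1/3,-2/9, - 0.17,1, 1,4,6, 6,8 , 8.13, 9 ] 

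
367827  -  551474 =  - 183647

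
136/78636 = 34/19659 = 0.00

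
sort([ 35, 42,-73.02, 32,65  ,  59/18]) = [ - 73.02,59/18,32 , 35  ,  42,65] 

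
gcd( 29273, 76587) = 1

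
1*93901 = 93901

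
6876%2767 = 1342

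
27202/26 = 1046 + 3/13 =1046.23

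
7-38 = - 31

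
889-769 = 120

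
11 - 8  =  3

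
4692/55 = 85 + 17/55 =85.31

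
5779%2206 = 1367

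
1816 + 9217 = 11033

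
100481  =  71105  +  29376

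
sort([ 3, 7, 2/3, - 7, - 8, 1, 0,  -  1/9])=[ - 8, - 7,-1/9 , 0,  2/3,1, 3,7]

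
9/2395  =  9/2395 = 0.00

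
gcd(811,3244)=811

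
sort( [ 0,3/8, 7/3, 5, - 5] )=[ - 5 , 0,3/8,7/3 , 5 ] 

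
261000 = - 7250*( - 36 ) 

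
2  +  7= 9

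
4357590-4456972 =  - 99382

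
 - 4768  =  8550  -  13318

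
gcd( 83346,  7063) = 1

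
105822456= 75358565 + 30463891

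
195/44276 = 195/44276 = 0.00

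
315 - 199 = 116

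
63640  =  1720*37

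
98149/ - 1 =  - 98149/1 = - 98149.00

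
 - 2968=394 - 3362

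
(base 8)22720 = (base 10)9680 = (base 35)7VK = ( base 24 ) gj8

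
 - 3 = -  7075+7072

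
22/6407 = 22/6407 = 0.00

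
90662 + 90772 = 181434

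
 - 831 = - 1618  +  787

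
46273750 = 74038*625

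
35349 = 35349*1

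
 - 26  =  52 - 78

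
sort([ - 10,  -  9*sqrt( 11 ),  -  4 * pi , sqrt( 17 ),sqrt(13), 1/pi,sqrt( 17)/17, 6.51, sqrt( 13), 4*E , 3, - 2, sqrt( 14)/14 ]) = [-9*sqrt( 11) ,  -  4*pi, - 10,-2, sqrt( 17)/17, sqrt( 14) /14,1/pi,  3, sqrt( 13), sqrt( 13),sqrt(17) , 6.51,4*E ] 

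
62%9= 8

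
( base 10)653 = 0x28d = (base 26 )P3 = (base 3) 220012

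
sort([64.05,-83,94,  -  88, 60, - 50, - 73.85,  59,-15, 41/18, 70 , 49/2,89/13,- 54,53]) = [ - 88,  -  83,- 73.85,  -  54, - 50 , - 15,  41/18,89/13, 49/2,53, 59 , 60,64.05, 70,94 ]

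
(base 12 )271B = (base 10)4487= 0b1000110000111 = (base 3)20011012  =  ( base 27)645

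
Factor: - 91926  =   - 2^1*3^2*5107^1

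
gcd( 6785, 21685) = 5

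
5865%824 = 97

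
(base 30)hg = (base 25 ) L1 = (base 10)526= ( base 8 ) 1016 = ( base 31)GU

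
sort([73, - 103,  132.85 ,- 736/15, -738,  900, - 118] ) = [ - 738, - 118, - 103, - 736/15,  73,  132.85, 900 ] 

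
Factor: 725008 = 2^4*113^1 *401^1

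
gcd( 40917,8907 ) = 3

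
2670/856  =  1335/428 = 3.12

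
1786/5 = 357  +  1/5 = 357.20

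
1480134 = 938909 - -541225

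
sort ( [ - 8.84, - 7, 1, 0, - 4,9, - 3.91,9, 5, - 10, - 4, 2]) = [ - 10, - 8.84, - 7, - 4, - 4, - 3.91, 0,1, 2, 5, 9, 9]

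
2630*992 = 2608960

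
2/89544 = 1/44772 = 0.00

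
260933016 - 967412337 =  - 706479321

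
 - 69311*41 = -2841751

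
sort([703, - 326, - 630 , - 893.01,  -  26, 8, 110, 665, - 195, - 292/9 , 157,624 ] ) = [ - 893.01 , - 630, - 326, -195,- 292/9,-26,8,110,157,624, 665, 703]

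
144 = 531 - 387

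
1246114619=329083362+917031257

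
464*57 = 26448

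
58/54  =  29/27=1.07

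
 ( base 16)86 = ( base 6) 342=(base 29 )4i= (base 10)134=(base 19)71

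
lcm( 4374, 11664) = 34992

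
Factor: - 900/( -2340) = 5/13 = 5^1*13^( - 1 ) 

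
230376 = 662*348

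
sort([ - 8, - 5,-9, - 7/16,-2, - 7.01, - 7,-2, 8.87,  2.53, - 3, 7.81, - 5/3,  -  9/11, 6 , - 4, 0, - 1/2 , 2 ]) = [ - 9, - 8, - 7.01,- 7, - 5, - 4,-3, - 2,-2, - 5/3, -9/11, - 1/2, - 7/16,0, 2,2.53,6, 7.81, 8.87] 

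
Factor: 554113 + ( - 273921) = 280192 = 2^7 * 11^1*199^1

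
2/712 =1/356  =  0.00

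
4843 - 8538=-3695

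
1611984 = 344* 4686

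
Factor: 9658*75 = 724350 = 2^1*3^1*5^2*11^1*439^1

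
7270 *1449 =10534230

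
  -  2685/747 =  - 4 + 101/249=   - 3.59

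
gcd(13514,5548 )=2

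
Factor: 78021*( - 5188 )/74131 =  - 2^2*3^2*1297^1*8669^1*74131^(-1)=- 404772948/74131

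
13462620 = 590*22818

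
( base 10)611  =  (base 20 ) 1ab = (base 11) 506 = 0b1001100011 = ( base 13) 380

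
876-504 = 372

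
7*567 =3969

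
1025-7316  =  -6291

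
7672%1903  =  60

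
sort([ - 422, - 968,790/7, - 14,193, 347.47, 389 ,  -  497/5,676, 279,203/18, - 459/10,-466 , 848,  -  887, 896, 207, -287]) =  [-968, - 887, - 466,- 422, -287, - 497/5, - 459/10, - 14,  203/18, 790/7, 193, 207 , 279 , 347.47, 389, 676, 848, 896] 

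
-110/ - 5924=55/2962  =  0.02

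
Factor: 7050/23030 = 3^1*5^1 *7^( - 2)  =  15/49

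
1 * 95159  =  95159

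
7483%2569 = 2345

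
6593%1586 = 249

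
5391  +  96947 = 102338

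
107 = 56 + 51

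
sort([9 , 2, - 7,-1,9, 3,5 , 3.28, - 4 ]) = [-7 ,- 4, - 1,2,3,3.28, 5,9, 9] 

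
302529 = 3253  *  93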